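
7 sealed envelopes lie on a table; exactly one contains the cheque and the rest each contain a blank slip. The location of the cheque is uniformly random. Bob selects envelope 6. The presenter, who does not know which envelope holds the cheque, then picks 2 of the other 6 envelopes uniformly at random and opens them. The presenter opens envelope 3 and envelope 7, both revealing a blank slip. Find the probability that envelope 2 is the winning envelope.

1/5

Consider each possible location of the cheque in turn.
If it is in any of envelopes 1, 2, 4, 5, and 6 (prior 1/7 each): the presenter picks exactly this set with probability 1/15 regardless, and none is the prize; weight (1/7)·(1/15) = 1/105 each.
If it is in either of envelopes 3 and 7 (prior 1/7 each): that envelope was opened and seen not to hold the prize — ruled out; weight (1/7)·0 = 0 each.
The weights sum to 1/21.
So P(the cheque in envelope 2 | the presenter opened envelope 3 and envelope 7) = (1/105) / (1/21) = 1/5.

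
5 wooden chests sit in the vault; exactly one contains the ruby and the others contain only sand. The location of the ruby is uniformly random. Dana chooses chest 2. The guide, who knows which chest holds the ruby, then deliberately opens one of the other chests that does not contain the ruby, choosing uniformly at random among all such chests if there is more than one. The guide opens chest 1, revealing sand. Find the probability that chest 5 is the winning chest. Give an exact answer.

Consider each possible location of the ruby in turn.
If it is in chest 1 (prior 1/5): the guide opened chest 1, so this case is ruled out; weight (1/5)·0 = 0.
If it is in chest 2 (prior 1/5): the guide has 4 equally likely choices, so probability 1/4; weight (1/5)·(1/4) = 1/20.
If it is in any of chests 3, 4, and 5 (prior 1/5 each): the guide has 3 equally likely choices, so probability 1/3; weight (1/5)·(1/3) = 1/15 each.
The weights sum to 1/4.
So P(the ruby in chest 5 | the guide opened chest 1) = (1/15) / (1/4) = 4/15.

4/15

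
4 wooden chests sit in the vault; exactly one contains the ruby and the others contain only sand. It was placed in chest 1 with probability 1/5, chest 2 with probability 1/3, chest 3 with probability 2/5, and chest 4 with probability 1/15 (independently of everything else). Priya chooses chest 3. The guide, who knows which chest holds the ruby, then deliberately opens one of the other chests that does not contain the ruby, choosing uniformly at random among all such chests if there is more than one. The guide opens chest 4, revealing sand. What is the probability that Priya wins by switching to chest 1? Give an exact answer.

Condition on the true location of the ruby.
If it is in chest 1 (prior 1/5): the guide has 2 equally likely choices, so probability 1/2; weight (1/5)·(1/2) = 1/10.
If it is in chest 2 (prior 1/3): the guide has 2 equally likely choices, so probability 1/2; weight (1/3)·(1/2) = 1/6.
If it is in chest 3 (prior 2/5): the guide has 3 equally likely choices, so probability 1/3; weight (2/5)·(1/3) = 2/15.
If it is in chest 4 (prior 1/15): the guide opened chest 4, so this case is ruled out; weight (1/15)·0 = 0.
The weights sum to 2/5.
So P(the ruby in chest 1 | the guide opened chest 4) = (1/10) / (2/5) = 1/4.

1/4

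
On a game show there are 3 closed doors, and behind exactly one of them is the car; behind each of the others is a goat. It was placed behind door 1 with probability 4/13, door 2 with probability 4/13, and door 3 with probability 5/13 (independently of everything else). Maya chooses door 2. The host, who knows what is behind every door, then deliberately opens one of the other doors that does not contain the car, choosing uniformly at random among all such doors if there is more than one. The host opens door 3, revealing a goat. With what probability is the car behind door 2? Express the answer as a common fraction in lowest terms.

1/3

Apply Bayes' rule, conditioning on where the car actually is.
If it is behind door 1 (prior 4/13): the host has no choice, probability 1; weight (4/13)·1 = 4/13.
If it is behind door 2 (prior 4/13): the host has 2 equally likely choices, so probability 1/2; weight (4/13)·(1/2) = 2/13.
If it is behind door 3 (prior 5/13): the host opened door 3, so this case is ruled out; weight (5/13)·0 = 0.
The weights sum to 6/13.
So P(the car behind door 2 | the host opened door 3) = (2/13) / (6/13) = 1/3.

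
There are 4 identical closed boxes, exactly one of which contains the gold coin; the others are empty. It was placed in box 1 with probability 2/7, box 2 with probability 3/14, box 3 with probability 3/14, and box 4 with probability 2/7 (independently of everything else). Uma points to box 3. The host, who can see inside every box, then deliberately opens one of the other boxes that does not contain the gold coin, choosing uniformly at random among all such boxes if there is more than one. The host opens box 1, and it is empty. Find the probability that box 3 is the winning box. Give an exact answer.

2/9

Condition on the true location of the gold coin.
If it is in box 1 (prior 2/7): the host opened box 1, so this case is ruled out; weight (2/7)·0 = 0.
If it is in box 2 (prior 3/14): the host has 2 equally likely choices, so probability 1/2; weight (3/14)·(1/2) = 3/28.
If it is in box 3 (prior 3/14): the host has 3 equally likely choices, so probability 1/3; weight (3/14)·(1/3) = 1/14.
If it is in box 4 (prior 2/7): the host has 2 equally likely choices, so probability 1/2; weight (2/7)·(1/2) = 1/7.
The weights sum to 9/28.
So P(the gold coin in box 3 | the host opened box 1) = (1/14) / (9/28) = 2/9.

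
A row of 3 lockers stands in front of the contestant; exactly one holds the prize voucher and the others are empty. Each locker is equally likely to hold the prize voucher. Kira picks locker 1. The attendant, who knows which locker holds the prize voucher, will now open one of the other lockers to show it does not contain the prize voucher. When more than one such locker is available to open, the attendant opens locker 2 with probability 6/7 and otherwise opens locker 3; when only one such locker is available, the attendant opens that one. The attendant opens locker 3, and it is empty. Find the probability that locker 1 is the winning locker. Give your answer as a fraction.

Consider each possible location of the prize voucher in turn.
If it is in locker 1 (prior 1/3): locker 2 is available but not opened, probability 1/7; weight (1/3)·(1/7) = 1/21.
If it is in locker 2 (prior 1/3): only locker 3 is available, probability 1; weight (1/3)·1 = 1/3.
If it is in locker 3 (prior 1/3): the attendant opened locker 3, so this case is ruled out; weight (1/3)·0 = 0.
The weights sum to 8/21.
So P(the prize voucher in locker 1 | the attendant opened locker 3) = (1/21) / (8/21) = 1/8.

1/8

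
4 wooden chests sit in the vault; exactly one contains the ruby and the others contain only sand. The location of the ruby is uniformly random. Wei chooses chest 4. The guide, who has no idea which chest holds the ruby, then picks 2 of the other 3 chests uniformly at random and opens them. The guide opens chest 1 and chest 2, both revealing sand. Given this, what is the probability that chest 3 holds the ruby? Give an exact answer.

Apply Bayes' rule, conditioning on where the ruby actually is.
If it is in either of chests 1 and 2 (prior 1/4 each): that chest was opened and seen not to hold the prize — ruled out; weight (1/4)·0 = 0 each.
If it is in either of chests 3 and 4 (prior 1/4 each): the guide picks exactly this set with probability 1/3 regardless, and none is the prize; weight (1/4)·(1/3) = 1/12 each.
The weights sum to 1/6.
So P(the ruby in chest 3 | the guide opened chest 1 and chest 2) = (1/12) / (1/6) = 1/2.

1/2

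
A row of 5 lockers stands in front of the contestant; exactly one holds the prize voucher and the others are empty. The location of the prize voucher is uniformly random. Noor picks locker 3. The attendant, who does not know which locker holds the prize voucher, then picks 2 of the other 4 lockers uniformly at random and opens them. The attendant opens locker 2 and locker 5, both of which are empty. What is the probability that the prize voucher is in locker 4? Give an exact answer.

Because the attendant chose which lockers to open without knowing where the prize voucher is, the choice is independent of the prize location. Learning that none of the 2 opened lockers holds the prize voucher simply rules out those 2 locations and leaves the remaining 3 lockers still equally likely by symmetry.
So P(the prize voucher in locker 4) = 1/3.

1/3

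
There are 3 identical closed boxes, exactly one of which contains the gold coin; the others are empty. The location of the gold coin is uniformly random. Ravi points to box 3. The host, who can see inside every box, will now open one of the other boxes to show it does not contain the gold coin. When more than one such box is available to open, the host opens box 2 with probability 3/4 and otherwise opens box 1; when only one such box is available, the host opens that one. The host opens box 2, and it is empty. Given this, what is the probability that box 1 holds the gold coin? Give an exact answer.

Consider each possible location of the gold coin in turn.
If it is in box 1 (prior 1/3): only box 2 is available, probability 1; weight (1/3)·1 = 1/3.
If it is in box 2 (prior 1/3): the host opened box 2, so this case is ruled out; weight (1/3)·0 = 0.
If it is in box 3 (prior 1/3): box 2 is available, opened with probability 3/4; weight (1/3)·(3/4) = 1/4.
The weights sum to 7/12.
So P(the gold coin in box 1 | the host opened box 2) = (1/3) / (7/12) = 4/7.

4/7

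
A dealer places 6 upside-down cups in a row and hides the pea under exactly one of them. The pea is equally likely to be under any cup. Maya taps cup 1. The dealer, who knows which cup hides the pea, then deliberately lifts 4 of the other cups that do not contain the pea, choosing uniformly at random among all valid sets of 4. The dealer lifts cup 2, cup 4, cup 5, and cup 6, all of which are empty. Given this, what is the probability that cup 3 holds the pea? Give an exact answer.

5/6

Apply Bayes' rule, conditioning on where the pea actually is.
If it is under cup 1 (prior 1/6): the dealer has 5 equally likely choices, so probability 1/5; weight (1/6)·(1/5) = 1/30.
If it is under any of cups 2, 4, 5, and 6 (prior 1/6 each): that cup was opened and seen not to hold the prize — ruled out; weight (1/6)·0 = 0 each.
If it is under cup 3 (prior 1/6): the dealer has no choice, probability 1; weight (1/6)·1 = 1/6.
The weights sum to 1/5.
So P(the pea under cup 3 | the dealer opened cup 2, cup 4, cup 5, and cup 6) = (1/6) / (1/5) = 5/6.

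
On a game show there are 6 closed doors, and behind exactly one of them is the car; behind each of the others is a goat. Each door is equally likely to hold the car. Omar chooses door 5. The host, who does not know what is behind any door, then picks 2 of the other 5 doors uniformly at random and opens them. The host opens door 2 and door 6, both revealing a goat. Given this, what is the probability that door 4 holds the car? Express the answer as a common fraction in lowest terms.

Consider each possible location of the car in turn.
If it is behind any of doors 1, 3, 4, and 5 (prior 1/6 each): the host picks exactly this set with probability 1/10 regardless, and none is the prize; weight (1/6)·(1/10) = 1/60 each.
If it is behind either of doors 2 and 6 (prior 1/6 each): that door was opened and seen not to hold the prize — ruled out; weight (1/6)·0 = 0 each.
The weights sum to 1/15.
So P(the car behind door 4 | the host opened door 2 and door 6) = (1/60) / (1/15) = 1/4.

1/4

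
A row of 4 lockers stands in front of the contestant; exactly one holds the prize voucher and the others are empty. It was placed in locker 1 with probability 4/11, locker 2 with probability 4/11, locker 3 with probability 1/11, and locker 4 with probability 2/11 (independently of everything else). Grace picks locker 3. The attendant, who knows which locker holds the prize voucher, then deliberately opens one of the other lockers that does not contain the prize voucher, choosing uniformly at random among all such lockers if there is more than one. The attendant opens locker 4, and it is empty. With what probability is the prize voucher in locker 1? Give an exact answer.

6/13

Condition on the true location of the prize voucher.
If it is in either of lockers 1 and 2 (prior 4/11 each): the attendant has 2 equally likely choices, so probability 1/2; weight (4/11)·(1/2) = 2/11 each.
If it is in locker 3 (prior 1/11): the attendant has 3 equally likely choices, so probability 1/3; weight (1/11)·(1/3) = 1/33.
If it is in locker 4 (prior 2/11): the attendant opened locker 4, so this case is ruled out; weight (2/11)·0 = 0.
The weights sum to 13/33.
So P(the prize voucher in locker 1 | the attendant opened locker 4) = (2/11) / (13/33) = 6/13.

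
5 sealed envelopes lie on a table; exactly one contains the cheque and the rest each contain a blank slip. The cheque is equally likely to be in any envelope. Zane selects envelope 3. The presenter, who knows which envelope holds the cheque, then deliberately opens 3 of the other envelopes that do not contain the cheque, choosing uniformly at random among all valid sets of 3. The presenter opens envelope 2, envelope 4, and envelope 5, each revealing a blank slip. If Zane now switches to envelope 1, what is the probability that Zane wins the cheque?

4/5

Apply Bayes' rule, conditioning on where the cheque actually is.
If it is in envelope 1 (prior 1/5): the presenter has no choice, probability 1; weight (1/5)·1 = 1/5.
If it is in any of envelopes 2, 4, and 5 (prior 1/5 each): that envelope was opened and seen not to hold the prize — ruled out; weight (1/5)·0 = 0 each.
If it is in envelope 3 (prior 1/5): the presenter has 4 equally likely choices, so probability 1/4; weight (1/5)·(1/4) = 1/20.
The weights sum to 1/4.
So P(the cheque in envelope 1 | the presenter opened envelope 2, envelope 4, and envelope 5) = (1/5) / (1/4) = 4/5.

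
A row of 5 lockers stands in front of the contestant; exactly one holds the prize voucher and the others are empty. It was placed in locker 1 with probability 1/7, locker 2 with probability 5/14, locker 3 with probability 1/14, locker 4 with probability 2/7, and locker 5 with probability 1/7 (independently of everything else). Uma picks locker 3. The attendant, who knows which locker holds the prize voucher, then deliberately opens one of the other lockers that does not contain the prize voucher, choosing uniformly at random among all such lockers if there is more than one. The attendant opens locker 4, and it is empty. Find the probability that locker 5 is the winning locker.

Condition on the true location of the prize voucher.
If it is in either of lockers 1 and 5 (prior 1/7 each): the attendant has 3 equally likely choices, so probability 1/3; weight (1/7)·(1/3) = 1/21 each.
If it is in locker 2 (prior 5/14): the attendant has 3 equally likely choices, so probability 1/3; weight (5/14)·(1/3) = 5/42.
If it is in locker 3 (prior 1/14): the attendant has 4 equally likely choices, so probability 1/4; weight (1/14)·(1/4) = 1/56.
If it is in locker 4 (prior 2/7): the attendant opened locker 4, so this case is ruled out; weight (2/7)·0 = 0.
The weights sum to 13/56.
So P(the prize voucher in locker 5 | the attendant opened locker 4) = (1/21) / (13/56) = 8/39.

8/39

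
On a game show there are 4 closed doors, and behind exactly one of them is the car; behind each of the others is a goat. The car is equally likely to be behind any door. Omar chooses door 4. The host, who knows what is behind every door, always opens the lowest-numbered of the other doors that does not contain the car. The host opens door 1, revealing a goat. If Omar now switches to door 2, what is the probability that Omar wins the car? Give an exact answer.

Apply Bayes' rule, conditioning on where the car actually is.
If it is behind door 1 (prior 1/4): the host opened door 1, so this case is ruled out; weight (1/4)·0 = 0.
If it is behind any of doors 2, 3, and 4 (prior 1/4 each): door 1 is the lowest-numbered option available, probability 1; weight (1/4)·1 = 1/4 each.
The weights sum to 3/4.
So P(the car behind door 2 | the host opened door 1) = (1/4) / (3/4) = 1/3.

1/3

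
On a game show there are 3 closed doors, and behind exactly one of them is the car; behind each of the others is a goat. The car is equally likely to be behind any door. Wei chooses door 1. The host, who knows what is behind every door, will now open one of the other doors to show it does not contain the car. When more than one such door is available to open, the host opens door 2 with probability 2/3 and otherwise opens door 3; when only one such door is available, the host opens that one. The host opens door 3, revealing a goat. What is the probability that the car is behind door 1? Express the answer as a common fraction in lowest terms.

Apply Bayes' rule, conditioning on where the car actually is.
If it is behind door 1 (prior 1/3): door 2 is available but not opened, probability 1/3; weight (1/3)·(1/3) = 1/9.
If it is behind door 2 (prior 1/3): only door 3 is available, probability 1; weight (1/3)·1 = 1/3.
If it is behind door 3 (prior 1/3): the host opened door 3, so this case is ruled out; weight (1/3)·0 = 0.
The weights sum to 4/9.
So P(the car behind door 1 | the host opened door 3) = (1/9) / (4/9) = 1/4.

1/4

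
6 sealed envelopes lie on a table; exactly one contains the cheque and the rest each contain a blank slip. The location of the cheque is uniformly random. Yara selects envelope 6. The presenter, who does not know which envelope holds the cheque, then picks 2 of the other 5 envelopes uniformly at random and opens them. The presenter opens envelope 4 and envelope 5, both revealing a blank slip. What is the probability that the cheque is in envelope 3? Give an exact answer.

1/4

Because the presenter chose which envelopes to open without knowing where the cheque is, the choice is independent of the prize location. Learning that none of the 2 opened envelopes holds the cheque simply rules out those 2 locations and leaves the remaining 4 envelopes still equally likely by symmetry.
So P(the cheque in envelope 3) = 1/4.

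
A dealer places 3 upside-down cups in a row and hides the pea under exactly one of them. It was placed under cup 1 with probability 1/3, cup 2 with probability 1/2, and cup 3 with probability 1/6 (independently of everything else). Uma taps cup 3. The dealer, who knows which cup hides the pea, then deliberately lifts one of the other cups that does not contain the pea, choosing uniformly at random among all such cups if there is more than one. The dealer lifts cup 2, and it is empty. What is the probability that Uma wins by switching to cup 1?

Consider each possible location of the pea in turn.
If it is under cup 1 (prior 1/3): the dealer has no choice, probability 1; weight (1/3)·1 = 1/3.
If it is under cup 2 (prior 1/2): the dealer opened cup 2, so this case is ruled out; weight (1/2)·0 = 0.
If it is under cup 3 (prior 1/6): the dealer has 2 equally likely choices, so probability 1/2; weight (1/6)·(1/2) = 1/12.
The weights sum to 5/12.
So P(the pea under cup 1 | the dealer opened cup 2) = (1/3) / (5/12) = 4/5.

4/5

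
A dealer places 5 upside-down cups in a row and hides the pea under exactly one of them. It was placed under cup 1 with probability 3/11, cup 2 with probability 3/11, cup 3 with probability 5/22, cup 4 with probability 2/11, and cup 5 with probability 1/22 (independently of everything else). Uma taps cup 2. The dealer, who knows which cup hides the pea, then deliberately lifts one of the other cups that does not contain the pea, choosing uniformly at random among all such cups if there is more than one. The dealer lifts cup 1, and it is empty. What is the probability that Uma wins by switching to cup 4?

Apply Bayes' rule, conditioning on where the pea actually is.
If it is under cup 1 (prior 3/11): the dealer opened cup 1, so this case is ruled out; weight (3/11)·0 = 0.
If it is under cup 2 (prior 3/11): the dealer has 4 equally likely choices, so probability 1/4; weight (3/11)·(1/4) = 3/44.
If it is under cup 3 (prior 5/22): the dealer has 3 equally likely choices, so probability 1/3; weight (5/22)·(1/3) = 5/66.
If it is under cup 4 (prior 2/11): the dealer has 3 equally likely choices, so probability 1/3; weight (2/11)·(1/3) = 2/33.
If it is under cup 5 (prior 1/22): the dealer has 3 equally likely choices, so probability 1/3; weight (1/22)·(1/3) = 1/66.
The weights sum to 29/132.
So P(the pea under cup 4 | the dealer opened cup 1) = (2/33) / (29/132) = 8/29.

8/29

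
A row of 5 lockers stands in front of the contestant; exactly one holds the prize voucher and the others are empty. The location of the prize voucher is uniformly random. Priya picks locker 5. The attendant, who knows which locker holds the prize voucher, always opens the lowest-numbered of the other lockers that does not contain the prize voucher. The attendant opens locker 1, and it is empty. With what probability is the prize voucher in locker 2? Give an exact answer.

Apply Bayes' rule, conditioning on where the prize voucher actually is.
If it is in locker 1 (prior 1/5): the attendant opened locker 1, so this case is ruled out; weight (1/5)·0 = 0.
If it is in any of lockers 2, 3, 4, and 5 (prior 1/5 each): locker 1 is the lowest-numbered option available, probability 1; weight (1/5)·1 = 1/5 each.
The weights sum to 4/5.
So P(the prize voucher in locker 2 | the attendant opened locker 1) = (1/5) / (4/5) = 1/4.

1/4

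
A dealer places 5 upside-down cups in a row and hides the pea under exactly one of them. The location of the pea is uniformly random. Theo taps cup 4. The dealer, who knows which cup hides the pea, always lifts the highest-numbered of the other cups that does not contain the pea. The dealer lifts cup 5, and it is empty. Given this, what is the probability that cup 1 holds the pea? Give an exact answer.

1/4

Apply Bayes' rule, conditioning on where the pea actually is.
If it is under any of cups 1, 2, 3, and 4 (prior 1/5 each): cup 5 is the highest-numbered option available, probability 1; weight (1/5)·1 = 1/5 each.
If it is under cup 5 (prior 1/5): the dealer opened cup 5, so this case is ruled out; weight (1/5)·0 = 0.
The weights sum to 4/5.
So P(the pea under cup 1 | the dealer opened cup 5) = (1/5) / (4/5) = 1/4.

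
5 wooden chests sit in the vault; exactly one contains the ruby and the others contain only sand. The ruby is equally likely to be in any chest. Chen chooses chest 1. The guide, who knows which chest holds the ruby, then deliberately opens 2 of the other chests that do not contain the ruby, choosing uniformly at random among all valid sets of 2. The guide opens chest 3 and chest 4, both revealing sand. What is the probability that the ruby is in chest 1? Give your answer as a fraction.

1/5

Condition on the true location of the ruby.
If it is in chest 1 (prior 1/5): the guide has 6 equally likely choices, so probability 1/6; weight (1/5)·(1/6) = 1/30.
If it is in either of chests 2 and 5 (prior 1/5 each): the guide has 3 equally likely choices, so probability 1/3; weight (1/5)·(1/3) = 1/15 each.
If it is in either of chests 3 and 4 (prior 1/5 each): that chest was opened and seen not to hold the prize — ruled out; weight (1/5)·0 = 0 each.
The weights sum to 1/6.
So P(the ruby in chest 1 | the guide opened chest 3 and chest 4) = (1/30) / (1/6) = 1/5.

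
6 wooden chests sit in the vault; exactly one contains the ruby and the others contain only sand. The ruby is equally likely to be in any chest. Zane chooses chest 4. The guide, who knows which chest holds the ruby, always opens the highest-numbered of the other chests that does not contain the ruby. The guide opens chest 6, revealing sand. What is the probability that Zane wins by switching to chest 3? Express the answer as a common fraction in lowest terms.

1/5

Consider each possible location of the ruby in turn.
If it is in any of chests 1, 2, 3, 4, and 5 (prior 1/6 each): chest 6 is the highest-numbered option available, probability 1; weight (1/6)·1 = 1/6 each.
If it is in chest 6 (prior 1/6): the guide opened chest 6, so this case is ruled out; weight (1/6)·0 = 0.
The weights sum to 5/6.
So P(the ruby in chest 3 | the guide opened chest 6) = (1/6) / (5/6) = 1/5.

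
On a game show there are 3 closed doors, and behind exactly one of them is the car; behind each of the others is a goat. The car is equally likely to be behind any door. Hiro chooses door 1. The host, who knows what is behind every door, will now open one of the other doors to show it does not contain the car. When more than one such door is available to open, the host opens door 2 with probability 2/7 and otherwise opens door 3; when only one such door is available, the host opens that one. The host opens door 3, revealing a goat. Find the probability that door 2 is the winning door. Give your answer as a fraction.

Consider each possible location of the car in turn.
If it is behind door 1 (prior 1/3): door 2 is available but not opened, probability 5/7; weight (1/3)·(5/7) = 5/21.
If it is behind door 2 (prior 1/3): only door 3 is available, probability 1; weight (1/3)·1 = 1/3.
If it is behind door 3 (prior 1/3): the host opened door 3, so this case is ruled out; weight (1/3)·0 = 0.
The weights sum to 4/7.
So P(the car behind door 2 | the host opened door 3) = (1/3) / (4/7) = 7/12.

7/12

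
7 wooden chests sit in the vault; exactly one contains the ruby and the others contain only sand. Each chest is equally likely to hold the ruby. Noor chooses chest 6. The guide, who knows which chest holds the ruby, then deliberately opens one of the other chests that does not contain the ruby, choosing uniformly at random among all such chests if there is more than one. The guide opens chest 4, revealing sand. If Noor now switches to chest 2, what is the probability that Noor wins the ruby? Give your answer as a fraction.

6/35

Apply Bayes' rule, conditioning on where the ruby actually is.
If it is in any of chests 1, 2, 3, 5, and 7 (prior 1/7 each): the guide has 5 equally likely choices, so probability 1/5; weight (1/7)·(1/5) = 1/35 each.
If it is in chest 4 (prior 1/7): the guide opened chest 4, so this case is ruled out; weight (1/7)·0 = 0.
If it is in chest 6 (prior 1/7): the guide has 6 equally likely choices, so probability 1/6; weight (1/7)·(1/6) = 1/42.
The weights sum to 1/6.
So P(the ruby in chest 2 | the guide opened chest 4) = (1/35) / (1/6) = 6/35.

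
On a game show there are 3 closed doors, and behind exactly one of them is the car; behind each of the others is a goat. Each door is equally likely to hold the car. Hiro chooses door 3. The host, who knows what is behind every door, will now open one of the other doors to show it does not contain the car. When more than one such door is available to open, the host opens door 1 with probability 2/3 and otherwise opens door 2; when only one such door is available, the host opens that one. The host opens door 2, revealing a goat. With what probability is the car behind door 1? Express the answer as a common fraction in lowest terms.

Condition on the true location of the car.
If it is behind door 1 (prior 1/3): only door 2 is available, probability 1; weight (1/3)·1 = 1/3.
If it is behind door 2 (prior 1/3): the host opened door 2, so this case is ruled out; weight (1/3)·0 = 0.
If it is behind door 3 (prior 1/3): door 1 is available but not opened, probability 1/3; weight (1/3)·(1/3) = 1/9.
The weights sum to 4/9.
So P(the car behind door 1 | the host opened door 2) = (1/3) / (4/9) = 3/4.

3/4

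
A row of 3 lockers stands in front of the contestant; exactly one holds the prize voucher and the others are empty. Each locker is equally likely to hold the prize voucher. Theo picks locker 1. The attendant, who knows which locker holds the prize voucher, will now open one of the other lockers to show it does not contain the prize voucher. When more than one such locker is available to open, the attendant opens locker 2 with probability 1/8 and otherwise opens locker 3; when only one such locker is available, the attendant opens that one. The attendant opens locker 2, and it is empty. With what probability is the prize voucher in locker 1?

Condition on the true location of the prize voucher.
If it is in locker 1 (prior 1/3): locker 2 is available, opened with probability 1/8; weight (1/3)·(1/8) = 1/24.
If it is in locker 2 (prior 1/3): the attendant opened locker 2, so this case is ruled out; weight (1/3)·0 = 0.
If it is in locker 3 (prior 1/3): only locker 2 is available, probability 1; weight (1/3)·1 = 1/3.
The weights sum to 3/8.
So P(the prize voucher in locker 1 | the attendant opened locker 2) = (1/24) / (3/8) = 1/9.

1/9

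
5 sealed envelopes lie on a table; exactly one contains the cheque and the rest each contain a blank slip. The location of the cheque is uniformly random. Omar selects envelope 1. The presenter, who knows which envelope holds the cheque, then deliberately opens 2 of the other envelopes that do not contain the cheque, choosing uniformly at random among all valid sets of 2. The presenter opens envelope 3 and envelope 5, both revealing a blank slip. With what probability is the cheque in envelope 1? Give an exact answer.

1/5

Condition on the true location of the cheque.
If it is in envelope 1 (prior 1/5): the presenter has 6 equally likely choices, so probability 1/6; weight (1/5)·(1/6) = 1/30.
If it is in either of envelopes 2 and 4 (prior 1/5 each): the presenter has 3 equally likely choices, so probability 1/3; weight (1/5)·(1/3) = 1/15 each.
If it is in either of envelopes 3 and 5 (prior 1/5 each): that envelope was opened and seen not to hold the prize — ruled out; weight (1/5)·0 = 0 each.
The weights sum to 1/6.
So P(the cheque in envelope 1 | the presenter opened envelope 3 and envelope 5) = (1/30) / (1/6) = 1/5.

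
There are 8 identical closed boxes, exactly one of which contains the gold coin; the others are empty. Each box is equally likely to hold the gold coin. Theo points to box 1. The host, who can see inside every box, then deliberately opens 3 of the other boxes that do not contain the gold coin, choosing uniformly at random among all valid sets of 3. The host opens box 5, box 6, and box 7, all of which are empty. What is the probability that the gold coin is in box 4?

7/32

Consider each possible location of the gold coin in turn.
If it is in box 1 (prior 1/8): the host has 35 equally likely choices, so probability 1/35; weight (1/8)·(1/35) = 1/280.
If it is in any of boxes 2, 3, 4, and 8 (prior 1/8 each): the host has 20 equally likely choices, so probability 1/20; weight (1/8)·(1/20) = 1/160 each.
If it is in any of boxes 5, 6, and 7 (prior 1/8 each): that box was opened and seen not to hold the prize — ruled out; weight (1/8)·0 = 0 each.
The weights sum to 1/35.
So P(the gold coin in box 4 | the host opened box 5, box 6, and box 7) = (1/160) / (1/35) = 7/32.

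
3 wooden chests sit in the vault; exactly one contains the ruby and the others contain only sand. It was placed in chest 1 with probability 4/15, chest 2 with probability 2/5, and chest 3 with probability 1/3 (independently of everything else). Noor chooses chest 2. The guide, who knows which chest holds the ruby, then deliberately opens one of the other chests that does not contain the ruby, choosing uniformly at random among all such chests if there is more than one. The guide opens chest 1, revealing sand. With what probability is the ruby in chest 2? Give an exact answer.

Apply Bayes' rule, conditioning on where the ruby actually is.
If it is in chest 1 (prior 4/15): the guide opened chest 1, so this case is ruled out; weight (4/15)·0 = 0.
If it is in chest 2 (prior 2/5): the guide has 2 equally likely choices, so probability 1/2; weight (2/5)·(1/2) = 1/5.
If it is in chest 3 (prior 1/3): the guide has no choice, probability 1; weight (1/3)·1 = 1/3.
The weights sum to 8/15.
So P(the ruby in chest 2 | the guide opened chest 1) = (1/5) / (8/15) = 3/8.

3/8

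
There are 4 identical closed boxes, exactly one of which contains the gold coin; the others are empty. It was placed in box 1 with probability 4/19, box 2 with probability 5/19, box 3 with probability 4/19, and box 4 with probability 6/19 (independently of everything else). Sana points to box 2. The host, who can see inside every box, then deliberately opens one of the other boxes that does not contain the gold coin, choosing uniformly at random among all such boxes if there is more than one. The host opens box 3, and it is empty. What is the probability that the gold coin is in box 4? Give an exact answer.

Consider each possible location of the gold coin in turn.
If it is in box 1 (prior 4/19): the host has 2 equally likely choices, so probability 1/2; weight (4/19)·(1/2) = 2/19.
If it is in box 2 (prior 5/19): the host has 3 equally likely choices, so probability 1/3; weight (5/19)·(1/3) = 5/57.
If it is in box 3 (prior 4/19): the host opened box 3, so this case is ruled out; weight (4/19)·0 = 0.
If it is in box 4 (prior 6/19): the host has 2 equally likely choices, so probability 1/2; weight (6/19)·(1/2) = 3/19.
The weights sum to 20/57.
So P(the gold coin in box 4 | the host opened box 3) = (3/19) / (20/57) = 9/20.

9/20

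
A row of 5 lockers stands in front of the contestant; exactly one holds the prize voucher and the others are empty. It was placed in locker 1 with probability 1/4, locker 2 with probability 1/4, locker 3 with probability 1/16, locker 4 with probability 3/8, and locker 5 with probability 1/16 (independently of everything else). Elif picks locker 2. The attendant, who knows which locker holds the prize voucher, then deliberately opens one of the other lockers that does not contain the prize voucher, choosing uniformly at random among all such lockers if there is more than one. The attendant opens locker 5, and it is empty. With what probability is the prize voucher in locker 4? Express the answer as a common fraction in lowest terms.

Condition on the true location of the prize voucher.
If it is in locker 1 (prior 1/4): the attendant has 3 equally likely choices, so probability 1/3; weight (1/4)·(1/3) = 1/12.
If it is in locker 2 (prior 1/4): the attendant has 4 equally likely choices, so probability 1/4; weight (1/4)·(1/4) = 1/16.
If it is in locker 3 (prior 1/16): the attendant has 3 equally likely choices, so probability 1/3; weight (1/16)·(1/3) = 1/48.
If it is in locker 4 (prior 3/8): the attendant has 3 equally likely choices, so probability 1/3; weight (3/8)·(1/3) = 1/8.
If it is in locker 5 (prior 1/16): the attendant opened locker 5, so this case is ruled out; weight (1/16)·0 = 0.
The weights sum to 7/24.
So P(the prize voucher in locker 4 | the attendant opened locker 5) = (1/8) / (7/24) = 3/7.

3/7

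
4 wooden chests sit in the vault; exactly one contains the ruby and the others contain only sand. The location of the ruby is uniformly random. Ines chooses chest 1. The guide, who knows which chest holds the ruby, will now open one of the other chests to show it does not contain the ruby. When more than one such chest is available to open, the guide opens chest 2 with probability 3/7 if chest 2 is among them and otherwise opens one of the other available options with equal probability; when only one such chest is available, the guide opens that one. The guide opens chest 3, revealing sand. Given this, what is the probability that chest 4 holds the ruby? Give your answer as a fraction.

8/19

Condition on the true location of the ruby.
If it is in chest 1 (prior 1/4): chest 2 is available but not opened; chest 3 gets probability (1 − 3/7)/2 = 2/7; weight (1/4)·(2/7) = 1/14.
If it is in chest 2 (prior 1/4): chest 2 holds the prize so is unavailable; the guide chooses uniformly among the 2 others, probability 1/2; weight (1/4)·(1/2) = 1/8.
If it is in chest 3 (prior 1/4): the guide opened chest 3, so this case is ruled out; weight (1/4)·0 = 0.
If it is in chest 4 (prior 1/4): chest 2 is available but not opened, probability 4/7; weight (1/4)·(4/7) = 1/7.
The weights sum to 19/56.
So P(the ruby in chest 4 | the guide opened chest 3) = (1/7) / (19/56) = 8/19.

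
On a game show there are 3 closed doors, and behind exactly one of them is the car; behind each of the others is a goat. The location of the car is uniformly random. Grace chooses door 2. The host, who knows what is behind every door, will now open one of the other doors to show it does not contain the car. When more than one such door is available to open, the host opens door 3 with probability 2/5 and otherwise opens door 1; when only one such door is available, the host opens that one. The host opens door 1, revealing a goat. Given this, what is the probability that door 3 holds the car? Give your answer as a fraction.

5/8

Consider each possible location of the car in turn.
If it is behind door 1 (prior 1/3): the host opened door 1, so this case is ruled out; weight (1/3)·0 = 0.
If it is behind door 2 (prior 1/3): door 3 is available but not opened, probability 3/5; weight (1/3)·(3/5) = 1/5.
If it is behind door 3 (prior 1/3): only door 1 is available, probability 1; weight (1/3)·1 = 1/3.
The weights sum to 8/15.
So P(the car behind door 3 | the host opened door 1) = (1/3) / (8/15) = 5/8.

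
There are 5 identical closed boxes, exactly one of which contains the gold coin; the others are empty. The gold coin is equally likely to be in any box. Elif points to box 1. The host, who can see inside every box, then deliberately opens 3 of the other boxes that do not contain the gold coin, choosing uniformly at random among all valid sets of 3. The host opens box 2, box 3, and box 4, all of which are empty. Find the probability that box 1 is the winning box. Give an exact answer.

Condition on the true location of the gold coin.
If it is in box 1 (prior 1/5): the host has 4 equally likely choices, so probability 1/4; weight (1/5)·(1/4) = 1/20.
If it is in any of boxes 2, 3, and 4 (prior 1/5 each): that box was opened and seen not to hold the prize — ruled out; weight (1/5)·0 = 0 each.
If it is in box 5 (prior 1/5): the host has no choice, probability 1; weight (1/5)·1 = 1/5.
The weights sum to 1/4.
So P(the gold coin in box 1 | the host opened box 2, box 3, and box 4) = (1/20) / (1/4) = 1/5.

1/5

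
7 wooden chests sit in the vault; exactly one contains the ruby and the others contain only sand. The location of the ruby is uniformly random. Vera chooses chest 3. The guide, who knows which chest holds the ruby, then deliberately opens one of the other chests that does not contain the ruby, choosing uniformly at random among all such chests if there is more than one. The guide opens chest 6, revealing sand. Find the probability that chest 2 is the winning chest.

6/35

Condition on the true location of the ruby.
If it is in any of chests 1, 2, 4, 5, and 7 (prior 1/7 each): the guide has 5 equally likely choices, so probability 1/5; weight (1/7)·(1/5) = 1/35 each.
If it is in chest 3 (prior 1/7): the guide has 6 equally likely choices, so probability 1/6; weight (1/7)·(1/6) = 1/42.
If it is in chest 6 (prior 1/7): the guide opened chest 6, so this case is ruled out; weight (1/7)·0 = 0.
The weights sum to 1/6.
So P(the ruby in chest 2 | the guide opened chest 6) = (1/35) / (1/6) = 6/35.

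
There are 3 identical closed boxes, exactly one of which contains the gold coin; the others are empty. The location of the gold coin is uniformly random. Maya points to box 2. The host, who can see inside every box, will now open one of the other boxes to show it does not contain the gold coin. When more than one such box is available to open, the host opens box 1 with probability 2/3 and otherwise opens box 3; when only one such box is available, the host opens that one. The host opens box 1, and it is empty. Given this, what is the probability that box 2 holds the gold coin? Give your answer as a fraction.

2/5

Apply Bayes' rule, conditioning on where the gold coin actually is.
If it is in box 1 (prior 1/3): the host opened box 1, so this case is ruled out; weight (1/3)·0 = 0.
If it is in box 2 (prior 1/3): box 1 is available, opened with probability 2/3; weight (1/3)·(2/3) = 2/9.
If it is in box 3 (prior 1/3): only box 1 is available, probability 1; weight (1/3)·1 = 1/3.
The weights sum to 5/9.
So P(the gold coin in box 2 | the host opened box 1) = (2/9) / (5/9) = 2/5.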